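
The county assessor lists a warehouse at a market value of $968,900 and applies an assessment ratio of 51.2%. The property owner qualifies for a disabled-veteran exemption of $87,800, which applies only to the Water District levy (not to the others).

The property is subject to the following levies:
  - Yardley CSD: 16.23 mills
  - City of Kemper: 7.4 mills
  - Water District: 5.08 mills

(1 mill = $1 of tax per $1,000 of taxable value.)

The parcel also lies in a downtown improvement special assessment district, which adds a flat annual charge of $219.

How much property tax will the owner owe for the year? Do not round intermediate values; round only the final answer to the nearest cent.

Assessed value = $968,900 × 0.512 = $496,076.8
Yardley CSD: $496,076.8 × 0.01623 = $8,051.326464
City of Kemper: $496,076.8 × 0.0074 = $3,670.96832
Water District: ($496,076.8 − $87,800) × 0.00508 = $408,276.8 × 0.00508 = $2,074.046144
Levies subtotal = $13,796.340928
Total = $13,796.340928 + $219 = $14,015.340928

$14,015.34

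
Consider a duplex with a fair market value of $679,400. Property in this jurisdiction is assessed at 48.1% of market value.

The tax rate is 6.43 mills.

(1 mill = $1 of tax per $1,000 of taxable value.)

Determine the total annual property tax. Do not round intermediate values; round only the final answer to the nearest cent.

$2,101.27

Assessed value = $679,400 × 0.481 = $326,791.4
Tax = $326,791.4 × 0.00643 = $2,101.268702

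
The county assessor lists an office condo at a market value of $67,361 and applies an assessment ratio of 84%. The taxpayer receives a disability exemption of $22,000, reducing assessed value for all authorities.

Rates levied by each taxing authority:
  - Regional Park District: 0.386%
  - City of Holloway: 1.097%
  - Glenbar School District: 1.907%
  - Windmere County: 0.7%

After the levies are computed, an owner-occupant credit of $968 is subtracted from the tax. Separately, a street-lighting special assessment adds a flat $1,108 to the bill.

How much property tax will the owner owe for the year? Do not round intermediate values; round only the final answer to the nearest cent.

$1,554.45

Assessed value = $67,361 × 0.84 = $56,583.24
Taxable value = $56,583.24 − $22,000 = $34,583.24
Regional Park District: $34,583.24 × 0.00386 = $133.4913064
City of Holloway: $34,583.24 × 0.01097 = $379.3781428
Glenbar School District: $34,583.24 × 0.01907 = $659.5023868
Windmere County: $34,583.24 × 0.007 = $242.08268
Levies subtotal = $1,414.454516
After credit = $1,414.454516 − $968 = $446.454516
Total = $446.454516 + $1,108 = $1,554.454516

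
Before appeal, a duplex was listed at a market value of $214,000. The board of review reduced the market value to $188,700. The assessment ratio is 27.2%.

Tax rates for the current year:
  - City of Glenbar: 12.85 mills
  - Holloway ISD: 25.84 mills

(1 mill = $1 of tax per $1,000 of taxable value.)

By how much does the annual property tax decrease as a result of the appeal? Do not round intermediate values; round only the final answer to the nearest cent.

Old assessed value = $214,000 × 0.272 = $58,208
New assessed value = $188,700 × 0.272 = $51,326.4
Combined rate = 0.01285 + 0.02584 = 0.03869
Old tax = $58,208 × 0.03869 = $2,252.06752
New tax = $51,326.4 × 0.03869 = $1,985.818416
Reduction = $2,252.06752 − $1,985.818416 = $266.249104

$266.25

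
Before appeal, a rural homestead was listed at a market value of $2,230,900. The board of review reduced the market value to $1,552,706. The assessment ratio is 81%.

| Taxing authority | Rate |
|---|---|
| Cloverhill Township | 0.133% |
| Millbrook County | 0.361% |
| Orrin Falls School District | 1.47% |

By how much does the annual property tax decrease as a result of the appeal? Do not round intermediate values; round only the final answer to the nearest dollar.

$10,789

Old assessed value = $2,230,900 × 0.81 = $1,807,029
New assessed value = $1,552,706 × 0.81 = $1,257,691.86
Combined rate = 0.00133 + 0.00361 + 0.0147 = 0.01964
Old tax = $1,807,029 × 0.01964 = $35,490.04956
New tax = $1,257,691.86 × 0.01964 = $24,701.0681304
Reduction = $35,490.04956 − $24,701.0681304 = $10,788.9814296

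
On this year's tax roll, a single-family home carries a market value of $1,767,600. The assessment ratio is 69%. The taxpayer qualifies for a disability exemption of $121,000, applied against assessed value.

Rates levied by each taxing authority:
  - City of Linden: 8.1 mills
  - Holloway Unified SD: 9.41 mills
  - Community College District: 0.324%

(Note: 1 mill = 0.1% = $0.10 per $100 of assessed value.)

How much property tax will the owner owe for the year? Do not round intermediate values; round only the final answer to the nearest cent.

$22,796.86

Assessed value = $1,767,600 × 0.69 = $1,219,644
Taxable value = $1,219,644 − $121,000 = $1,098,644
City of Linden: $1,098,644 × 0.0081 = $8,899.0164
Holloway Unified SD: $1,098,644 × 0.00941 = $10,338.24004
Community College District: $1,098,644 × 0.00324 = $3,559.60656
Total = $22,796.863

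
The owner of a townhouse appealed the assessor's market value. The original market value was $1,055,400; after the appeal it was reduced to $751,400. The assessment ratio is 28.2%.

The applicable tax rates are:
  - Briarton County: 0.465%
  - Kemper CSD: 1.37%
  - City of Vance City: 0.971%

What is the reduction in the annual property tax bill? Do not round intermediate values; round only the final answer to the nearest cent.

Old assessed value = $1,055,400 × 0.282 = $297,622.8
New assessed value = $751,400 × 0.282 = $211,894.8
Combined rate = 0.00465 + 0.0137 + 0.00971 = 0.02806
Old tax = $297,622.8 × 0.02806 = $8,351.295768
New tax = $211,894.8 × 0.02806 = $5,945.768088
Reduction = $8,351.295768 − $5,945.768088 = $2,405.52768

$2,405.53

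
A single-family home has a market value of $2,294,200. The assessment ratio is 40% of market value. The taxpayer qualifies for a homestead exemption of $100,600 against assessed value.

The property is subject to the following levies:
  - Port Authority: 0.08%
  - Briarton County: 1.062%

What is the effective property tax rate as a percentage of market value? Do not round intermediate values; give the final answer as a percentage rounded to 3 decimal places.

0.407%

Assessed value = $2,294,200 × 0.4 = $917,680
Taxable value = $917,680 − $100,600 = $817,080
Port Authority: $817,080 × 0.0008 = $653.664
Briarton County: $817,080 × 0.01062 = $8,677.3896
Total tax = $9,331.0536
Effective rate = $9,331.0536 ÷ $2,294,200 = 0.407% of market value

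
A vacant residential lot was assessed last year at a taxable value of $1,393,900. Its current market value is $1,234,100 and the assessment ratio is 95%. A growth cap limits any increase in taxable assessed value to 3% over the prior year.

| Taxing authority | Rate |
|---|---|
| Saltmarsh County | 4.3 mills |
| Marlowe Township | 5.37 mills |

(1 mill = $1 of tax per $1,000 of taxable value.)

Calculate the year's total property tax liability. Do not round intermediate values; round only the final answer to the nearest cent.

Uncapped assessed value = $1,234,100 × 0.95 = $1,172,395
Cap limit = $1,393,900 × 1.03 = $1,435,717
Taxable assessed value = min($1,172,395, $1,435,717) = $1,172,395 (cap does not bind)
Saltmarsh County: $1,172,395 × 0.0043 = $5,041.2985
Marlowe Township: $1,172,395 × 0.00537 = $6,295.76115
Total = $11,337.05965

$11,337.06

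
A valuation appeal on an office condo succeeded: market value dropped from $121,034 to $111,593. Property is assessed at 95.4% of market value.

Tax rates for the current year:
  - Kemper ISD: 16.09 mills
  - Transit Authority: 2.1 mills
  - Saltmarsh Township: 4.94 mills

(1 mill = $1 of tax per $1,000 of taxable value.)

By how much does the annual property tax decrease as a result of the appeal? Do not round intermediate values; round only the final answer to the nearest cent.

$208.33

Old assessed value = $121,034 × 0.954 = $115,466.436
New assessed value = $111,593 × 0.954 = $106,459.722
Combined rate = 0.01609 + 0.0021 + 0.00494 = 0.02313
Old tax = $115,466.436 × 0.02313 = $2,670.73866468
New tax = $106,459.722 × 0.02313 = $2,462.41336986
Reduction = $2,670.73866468 − $2,462.41336986 = $208.32529482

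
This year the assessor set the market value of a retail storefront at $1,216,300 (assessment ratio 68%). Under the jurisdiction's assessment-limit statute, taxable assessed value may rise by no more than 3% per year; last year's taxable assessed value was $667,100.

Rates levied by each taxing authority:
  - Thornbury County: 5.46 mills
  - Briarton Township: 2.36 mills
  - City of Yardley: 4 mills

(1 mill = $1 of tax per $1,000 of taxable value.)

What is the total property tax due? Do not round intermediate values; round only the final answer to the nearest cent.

Uncapped assessed value = $1,216,300 × 0.68 = $827,084
Cap limit = $667,100 × 1.03 = $687,113
Taxable assessed value = min($827,084, $687,113) = $687,113 (cap binds)
Thornbury County: $687,113 × 0.00546 = $3,751.63698
Briarton Township: $687,113 × 0.00236 = $1,621.58668
City of Yardley: $687,113 × 0.004 = $2,748.452
Total = $8,121.67566

$8,121.68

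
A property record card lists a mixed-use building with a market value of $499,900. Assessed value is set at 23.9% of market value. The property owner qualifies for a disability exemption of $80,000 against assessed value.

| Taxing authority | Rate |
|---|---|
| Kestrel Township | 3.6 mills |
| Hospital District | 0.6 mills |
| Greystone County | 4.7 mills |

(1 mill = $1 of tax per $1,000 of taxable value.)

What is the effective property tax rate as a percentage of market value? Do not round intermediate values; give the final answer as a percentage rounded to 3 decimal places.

Assessed value = $499,900 × 0.239 = $119,476.1
Taxable value = $119,476.1 − $80,000 = $39,476.1
Kestrel Township: $39,476.1 × 0.0036 = $142.11396
Hospital District: $39,476.1 × 0.0006 = $23.68566
Greystone County: $39,476.1 × 0.0047 = $185.53767
Total tax = $351.33729
Effective rate = $351.33729 ÷ $499,900 = 0.070% of market value

0.070%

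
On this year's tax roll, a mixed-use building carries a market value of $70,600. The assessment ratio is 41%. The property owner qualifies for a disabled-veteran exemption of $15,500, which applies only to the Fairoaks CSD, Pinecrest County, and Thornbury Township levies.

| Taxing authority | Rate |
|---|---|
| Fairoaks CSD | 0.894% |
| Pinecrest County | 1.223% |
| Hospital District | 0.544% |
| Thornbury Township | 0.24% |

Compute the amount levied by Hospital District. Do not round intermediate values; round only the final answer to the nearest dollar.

$157

Assessed value = $70,600 × 0.41 = $28,946
Hospital District taxable value = $28,946 (exemption does not apply)
Hospital District levy = $28,946 × 0.00544 = $157.46624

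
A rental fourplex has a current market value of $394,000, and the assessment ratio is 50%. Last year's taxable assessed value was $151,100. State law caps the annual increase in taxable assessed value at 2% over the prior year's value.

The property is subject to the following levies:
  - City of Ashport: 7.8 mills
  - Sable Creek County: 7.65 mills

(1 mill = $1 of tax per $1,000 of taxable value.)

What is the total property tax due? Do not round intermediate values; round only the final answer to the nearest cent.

$2,381.18

Uncapped assessed value = $394,000 × 0.5 = $197,000
Cap limit = $151,100 × 1.02 = $154,122
Taxable assessed value = min($197,000, $154,122) = $154,122 (cap binds)
City of Ashport: $154,122 × 0.0078 = $1,202.1516
Sable Creek County: $154,122 × 0.00765 = $1,179.0333
Total = $2,381.1849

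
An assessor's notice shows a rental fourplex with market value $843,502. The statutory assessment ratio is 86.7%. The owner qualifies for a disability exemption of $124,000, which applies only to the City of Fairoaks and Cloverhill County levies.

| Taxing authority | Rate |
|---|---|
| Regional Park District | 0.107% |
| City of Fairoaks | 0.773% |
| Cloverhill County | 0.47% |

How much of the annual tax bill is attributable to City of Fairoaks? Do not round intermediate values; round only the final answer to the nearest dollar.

Assessed value = $843,502 × 0.867 = $731,316.234
City of Fairoaks taxable value = $731,316.234 − $124,000 = $607,316.234
City of Fairoaks levy = $607,316.234 × 0.00773 = $4,694.55448882

$4,695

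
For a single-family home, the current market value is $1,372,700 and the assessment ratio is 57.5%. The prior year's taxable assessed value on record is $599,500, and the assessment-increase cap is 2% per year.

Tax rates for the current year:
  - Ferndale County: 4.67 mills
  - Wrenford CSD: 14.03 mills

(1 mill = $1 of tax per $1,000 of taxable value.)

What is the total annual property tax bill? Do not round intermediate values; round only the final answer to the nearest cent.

Uncapped assessed value = $1,372,700 × 0.575 = $789,302.5
Cap limit = $599,500 × 1.02 = $611,490
Taxable assessed value = min($789,302.5, $611,490) = $611,490 (cap binds)
Ferndale County: $611,490 × 0.00467 = $2,855.6583
Wrenford CSD: $611,490 × 0.01403 = $8,579.2047
Total = $11,434.863

$11,434.86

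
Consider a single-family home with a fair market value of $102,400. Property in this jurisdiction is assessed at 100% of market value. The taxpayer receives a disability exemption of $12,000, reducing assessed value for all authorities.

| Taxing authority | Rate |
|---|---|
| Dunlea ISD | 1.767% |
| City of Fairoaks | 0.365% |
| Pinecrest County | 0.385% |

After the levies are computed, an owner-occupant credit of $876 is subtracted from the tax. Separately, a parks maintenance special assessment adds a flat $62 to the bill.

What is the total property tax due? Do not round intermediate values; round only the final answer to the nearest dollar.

$1,461

Assessed value = $102,400 × 1 = $102,400
Taxable value = $102,400 − $12,000 = $90,400
Dunlea ISD: $90,400 × 0.01767 = $1,597.368
City of Fairoaks: $90,400 × 0.00365 = $329.96
Pinecrest County: $90,400 × 0.00385 = $348.04
Levies subtotal = $2,275.368
After credit = $2,275.368 − $876 = $1,399.368
Total = $1,399.368 + $62 = $1,461.368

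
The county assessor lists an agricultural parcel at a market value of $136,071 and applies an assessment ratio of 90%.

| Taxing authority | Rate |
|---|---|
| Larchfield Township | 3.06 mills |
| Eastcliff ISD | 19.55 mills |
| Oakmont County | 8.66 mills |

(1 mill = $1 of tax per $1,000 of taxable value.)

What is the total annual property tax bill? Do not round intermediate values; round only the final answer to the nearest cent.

Assessed value = $136,071 × 0.9 = $122,463.9
Larchfield Township: $122,463.9 × 0.00306 = $374.739534
Eastcliff ISD: $122,463.9 × 0.01955 = $2,394.169245
Oakmont County: $122,463.9 × 0.00866 = $1,060.537374
Total = $374.739534 + $2,394.169245 + $1,060.537374 = $3,829.446153

$3,829.45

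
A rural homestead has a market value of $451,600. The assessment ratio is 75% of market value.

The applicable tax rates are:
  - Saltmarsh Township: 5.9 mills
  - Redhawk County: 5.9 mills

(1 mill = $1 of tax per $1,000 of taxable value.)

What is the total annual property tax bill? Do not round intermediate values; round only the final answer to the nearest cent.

$3,996.66

Assessed value = $451,600 × 0.75 = $338,700
Saltmarsh Township: $338,700 × 0.0059 = $1,998.33
Redhawk County: $338,700 × 0.0059 = $1,998.33
Total = $1,998.33 + $1,998.33 = $3,996.66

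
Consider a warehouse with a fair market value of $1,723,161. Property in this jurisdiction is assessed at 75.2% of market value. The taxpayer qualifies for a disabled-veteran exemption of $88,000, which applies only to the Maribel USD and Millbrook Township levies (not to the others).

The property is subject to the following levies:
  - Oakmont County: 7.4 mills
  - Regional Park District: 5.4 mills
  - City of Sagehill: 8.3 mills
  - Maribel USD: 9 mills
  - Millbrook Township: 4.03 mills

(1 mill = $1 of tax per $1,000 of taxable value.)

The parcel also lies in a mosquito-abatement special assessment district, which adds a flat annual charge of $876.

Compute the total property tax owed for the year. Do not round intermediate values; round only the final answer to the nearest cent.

Assessed value = $1,723,161 × 0.752 = $1,295,817.072
Oakmont County: $1,295,817.072 × 0.0074 = $9,589.0463328
Regional Park District: $1,295,817.072 × 0.0054 = $6,997.4121888
City of Sagehill: $1,295,817.072 × 0.0083 = $10,755.2816976
Maribel USD: ($1,295,817.072 − $88,000) × 0.009 = $1,207,817.072 × 0.009 = $10,870.353648
Millbrook Township: ($1,295,817.072 − $88,000) × 0.00403 = $1,207,817.072 × 0.00403 = $4,867.50280016
Levies subtotal = $43,079.59666736
Total = $43,079.59666736 + $876 = $43,955.59666736

$43,955.60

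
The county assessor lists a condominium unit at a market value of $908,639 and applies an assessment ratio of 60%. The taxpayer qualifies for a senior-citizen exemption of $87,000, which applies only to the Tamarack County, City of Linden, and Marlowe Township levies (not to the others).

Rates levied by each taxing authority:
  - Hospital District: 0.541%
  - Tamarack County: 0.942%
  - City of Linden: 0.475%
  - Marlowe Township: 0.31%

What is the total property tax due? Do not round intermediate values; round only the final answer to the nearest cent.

Assessed value = $908,639 × 0.6 = $545,183.4
Hospital District: $545,183.4 × 0.00541 = $2,949.442194
Tamarack County: ($545,183.4 − $87,000) × 0.00942 = $458,183.4 × 0.00942 = $4,316.087628
City of Linden: ($545,183.4 − $87,000) × 0.00475 = $458,183.4 × 0.00475 = $2,176.37115
Marlowe Township: ($545,183.4 − $87,000) × 0.0031 = $458,183.4 × 0.0031 = $1,420.36854
Total = $10,862.269512

$10,862.27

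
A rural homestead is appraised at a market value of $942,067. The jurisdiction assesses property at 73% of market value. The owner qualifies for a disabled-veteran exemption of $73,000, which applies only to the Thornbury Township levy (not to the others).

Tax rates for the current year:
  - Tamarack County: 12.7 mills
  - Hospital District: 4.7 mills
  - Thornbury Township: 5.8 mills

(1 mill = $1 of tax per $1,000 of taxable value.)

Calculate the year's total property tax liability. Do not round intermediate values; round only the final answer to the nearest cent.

Assessed value = $942,067 × 0.73 = $687,708.91
Tamarack County: $687,708.91 × 0.0127 = $8,733.903157
Hospital District: $687,708.91 × 0.0047 = $3,232.231877
Thornbury Township: ($687,708.91 − $73,000) × 0.0058 = $614,708.91 × 0.0058 = $3,565.311678
Total = $15,531.446712

$15,531.45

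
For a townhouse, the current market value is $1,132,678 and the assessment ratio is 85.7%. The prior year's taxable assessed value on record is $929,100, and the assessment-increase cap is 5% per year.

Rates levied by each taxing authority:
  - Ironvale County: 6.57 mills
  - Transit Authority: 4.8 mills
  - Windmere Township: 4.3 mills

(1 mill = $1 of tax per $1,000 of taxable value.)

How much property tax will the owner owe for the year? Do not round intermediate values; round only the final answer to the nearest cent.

$15,210.95

Uncapped assessed value = $1,132,678 × 0.857 = $970,705.046
Cap limit = $929,100 × 1.05 = $975,555
Taxable assessed value = min($970,705.046, $975,555) = $970,705.046 (cap does not bind)
Ironvale County: $970,705.046 × 0.00657 = $6,377.53215222
Transit Authority: $970,705.046 × 0.0048 = $4,659.3842208
Windmere Township: $970,705.046 × 0.0043 = $4,174.0316978
Total = $15,210.94807082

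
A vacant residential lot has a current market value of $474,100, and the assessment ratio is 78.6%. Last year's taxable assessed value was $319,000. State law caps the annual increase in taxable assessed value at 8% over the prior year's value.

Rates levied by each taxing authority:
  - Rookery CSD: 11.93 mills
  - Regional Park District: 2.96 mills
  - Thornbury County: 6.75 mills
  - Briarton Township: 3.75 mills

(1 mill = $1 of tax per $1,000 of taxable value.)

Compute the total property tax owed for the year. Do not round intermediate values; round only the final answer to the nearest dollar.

$8,747

Uncapped assessed value = $474,100 × 0.786 = $372,642.6
Cap limit = $319,000 × 1.08 = $344,520
Taxable assessed value = min($372,642.6, $344,520) = $344,520 (cap binds)
Rookery CSD: $344,520 × 0.01193 = $4,110.1236
Regional Park District: $344,520 × 0.00296 = $1,019.7792
Thornbury County: $344,520 × 0.00675 = $2,325.51
Briarton Township: $344,520 × 0.00375 = $1,291.95
Total = $8,747.3628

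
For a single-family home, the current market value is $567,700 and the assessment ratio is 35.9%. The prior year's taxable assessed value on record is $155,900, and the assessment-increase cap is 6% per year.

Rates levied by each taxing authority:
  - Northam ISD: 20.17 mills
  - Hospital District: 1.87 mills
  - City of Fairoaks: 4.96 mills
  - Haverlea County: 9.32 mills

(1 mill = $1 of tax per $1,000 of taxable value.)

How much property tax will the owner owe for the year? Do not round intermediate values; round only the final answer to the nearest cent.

Uncapped assessed value = $567,700 × 0.359 = $203,804.3
Cap limit = $155,900 × 1.06 = $165,254
Taxable assessed value = min($203,804.3, $165,254) = $165,254 (cap binds)
Northam ISD: $165,254 × 0.02017 = $3,333.17318
Hospital District: $165,254 × 0.00187 = $309.02498
City of Fairoaks: $165,254 × 0.00496 = $819.65984
Haverlea County: $165,254 × 0.00932 = $1,540.16728
Total = $6,002.02528

$6,002.03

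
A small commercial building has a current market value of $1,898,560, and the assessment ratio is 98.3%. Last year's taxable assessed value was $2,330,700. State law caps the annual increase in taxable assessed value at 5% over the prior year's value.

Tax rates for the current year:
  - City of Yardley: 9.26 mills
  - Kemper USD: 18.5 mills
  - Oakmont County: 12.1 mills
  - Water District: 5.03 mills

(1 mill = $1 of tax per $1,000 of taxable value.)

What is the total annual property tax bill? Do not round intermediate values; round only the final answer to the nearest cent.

$83,777.51

Uncapped assessed value = $1,898,560 × 0.983 = $1,866,284.48
Cap limit = $2,330,700 × 1.05 = $2,447,235
Taxable assessed value = min($1,866,284.48, $2,447,235) = $1,866,284.48 (cap does not bind)
City of Yardley: $1,866,284.48 × 0.00926 = $17,281.7942848
Kemper USD: $1,866,284.48 × 0.0185 = $34,526.26288
Oakmont County: $1,866,284.48 × 0.0121 = $22,582.042208
Water District: $1,866,284.48 × 0.00503 = $9,387.4109344
Total = $83,777.5103072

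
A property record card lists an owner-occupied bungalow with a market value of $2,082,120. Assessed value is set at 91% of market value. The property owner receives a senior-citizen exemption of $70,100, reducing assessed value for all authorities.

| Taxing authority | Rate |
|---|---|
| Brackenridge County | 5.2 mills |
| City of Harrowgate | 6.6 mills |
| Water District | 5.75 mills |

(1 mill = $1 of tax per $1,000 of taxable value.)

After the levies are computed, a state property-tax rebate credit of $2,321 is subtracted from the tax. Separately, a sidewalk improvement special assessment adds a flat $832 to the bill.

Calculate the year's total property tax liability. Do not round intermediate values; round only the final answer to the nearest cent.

$30,533.24

Assessed value = $2,082,120 × 0.91 = $1,894,729.2
Taxable value = $1,894,729.2 − $70,100 = $1,824,629.2
Brackenridge County: $1,824,629.2 × 0.0052 = $9,488.07184
City of Harrowgate: $1,824,629.2 × 0.0066 = $12,042.55272
Water District: $1,824,629.2 × 0.00575 = $10,491.6179
Levies subtotal = $32,022.24246
After credit = $32,022.24246 − $2,321 = $29,701.24246
Total = $29,701.24246 + $832 = $30,533.24246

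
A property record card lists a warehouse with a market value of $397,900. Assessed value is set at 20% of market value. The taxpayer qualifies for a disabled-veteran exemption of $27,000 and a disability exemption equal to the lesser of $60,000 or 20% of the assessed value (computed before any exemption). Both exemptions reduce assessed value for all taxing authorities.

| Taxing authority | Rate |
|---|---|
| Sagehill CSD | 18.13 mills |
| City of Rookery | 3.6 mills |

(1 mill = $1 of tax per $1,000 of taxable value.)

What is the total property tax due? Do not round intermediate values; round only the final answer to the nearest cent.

Assessed value = $397,900 × 0.2 = $79,580
Disability exemption = min($60,000, 20% × $79,580) = min($60,000, $15,916) = $15,916 (percentage binds)
Taxable value = $79,580 − $27,000 − $15,916 = $36,664
Sagehill CSD: $36,664 × 0.01813 = $664.71832
City of Rookery: $36,664 × 0.0036 = $131.9904
Total = $796.70872

$796.71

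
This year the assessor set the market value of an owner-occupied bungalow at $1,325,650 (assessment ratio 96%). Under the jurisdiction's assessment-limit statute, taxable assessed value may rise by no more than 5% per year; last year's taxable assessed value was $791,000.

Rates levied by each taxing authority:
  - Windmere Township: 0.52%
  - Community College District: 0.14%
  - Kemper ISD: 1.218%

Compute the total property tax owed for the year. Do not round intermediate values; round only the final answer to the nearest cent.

$15,597.73

Uncapped assessed value = $1,325,650 × 0.96 = $1,272,624
Cap limit = $791,000 × 1.05 = $830,550
Taxable assessed value = min($1,272,624, $830,550) = $830,550 (cap binds)
Windmere Township: $830,550 × 0.0052 = $4,318.86
Community College District: $830,550 × 0.0014 = $1,162.77
Kemper ISD: $830,550 × 0.01218 = $10,116.099
Total = $15,597.729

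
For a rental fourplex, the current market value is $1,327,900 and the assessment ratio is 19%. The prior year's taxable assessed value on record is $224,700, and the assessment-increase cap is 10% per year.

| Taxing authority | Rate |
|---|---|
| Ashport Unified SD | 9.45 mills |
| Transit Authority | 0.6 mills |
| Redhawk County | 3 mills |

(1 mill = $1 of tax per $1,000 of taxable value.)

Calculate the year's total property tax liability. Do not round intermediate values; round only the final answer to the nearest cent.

$3,225.57

Uncapped assessed value = $1,327,900 × 0.19 = $252,301
Cap limit = $224,700 × 1.1 = $247,170
Taxable assessed value = min($252,301, $247,170) = $247,170 (cap binds)
Ashport Unified SD: $247,170 × 0.00945 = $2,335.7565
Transit Authority: $247,170 × 0.0006 = $148.302
Redhawk County: $247,170 × 0.003 = $741.51
Total = $3,225.5685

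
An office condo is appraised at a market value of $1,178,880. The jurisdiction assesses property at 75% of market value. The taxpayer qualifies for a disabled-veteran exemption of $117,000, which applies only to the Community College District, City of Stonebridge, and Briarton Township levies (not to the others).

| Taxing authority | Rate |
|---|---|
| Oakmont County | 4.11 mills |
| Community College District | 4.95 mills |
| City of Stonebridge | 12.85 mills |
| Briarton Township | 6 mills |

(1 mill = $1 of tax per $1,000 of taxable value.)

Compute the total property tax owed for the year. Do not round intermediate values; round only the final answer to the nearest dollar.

Assessed value = $1,178,880 × 0.75 = $884,160
Oakmont County: $884,160 × 0.00411 = $3,633.8976
Community College District: ($884,160 − $117,000) × 0.00495 = $767,160 × 0.00495 = $3,797.442
City of Stonebridge: ($884,160 − $117,000) × 0.01285 = $767,160 × 0.01285 = $9,858.006
Briarton Township: ($884,160 − $117,000) × 0.006 = $767,160 × 0.006 = $4,602.96
Total = $21,892.3056

$21,892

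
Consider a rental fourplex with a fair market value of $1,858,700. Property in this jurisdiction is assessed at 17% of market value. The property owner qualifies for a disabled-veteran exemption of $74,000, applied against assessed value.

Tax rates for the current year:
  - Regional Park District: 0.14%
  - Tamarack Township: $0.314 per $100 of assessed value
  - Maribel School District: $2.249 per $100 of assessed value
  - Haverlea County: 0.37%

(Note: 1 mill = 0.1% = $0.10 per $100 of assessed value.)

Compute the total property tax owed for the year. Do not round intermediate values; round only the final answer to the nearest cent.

$7,436.01

Assessed value = $1,858,700 × 0.17 = $315,979
Taxable value = $315,979 − $74,000 = $241,979
Regional Park District: $241,979 × 0.0014 = $338.7706
Tamarack Township: $241,979 × 0.00314 = $759.81406
Maribel School District: $241,979 × 0.02249 = $5,442.10771
Haverlea County: $241,979 × 0.0037 = $895.3223
Total = $7,436.01467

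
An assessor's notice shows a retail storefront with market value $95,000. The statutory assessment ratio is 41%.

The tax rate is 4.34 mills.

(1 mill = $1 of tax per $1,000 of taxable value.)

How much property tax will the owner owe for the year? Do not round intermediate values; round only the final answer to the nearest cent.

Assessed value = $95,000 × 0.41 = $38,950
Tax = $38,950 × 0.00434 = $169.043

$169.04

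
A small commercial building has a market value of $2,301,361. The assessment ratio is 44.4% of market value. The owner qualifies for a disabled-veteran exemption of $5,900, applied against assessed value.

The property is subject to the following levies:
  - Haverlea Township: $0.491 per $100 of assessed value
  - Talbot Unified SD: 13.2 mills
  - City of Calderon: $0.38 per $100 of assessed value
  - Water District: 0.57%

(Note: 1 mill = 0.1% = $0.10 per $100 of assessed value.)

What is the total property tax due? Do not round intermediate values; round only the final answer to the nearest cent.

Assessed value = $2,301,361 × 0.444 = $1,021,804.284
Taxable value = $1,021,804.284 − $5,900 = $1,015,904.284
Haverlea Township: $1,015,904.284 × 0.00491 = $4,988.09003444
Talbot Unified SD: $1,015,904.284 × 0.0132 = $13,409.9365488
City of Calderon: $1,015,904.284 × 0.0038 = $3,860.4362792
Water District: $1,015,904.284 × 0.0057 = $5,790.6544188
Total = $28,049.11728124

$28,049.12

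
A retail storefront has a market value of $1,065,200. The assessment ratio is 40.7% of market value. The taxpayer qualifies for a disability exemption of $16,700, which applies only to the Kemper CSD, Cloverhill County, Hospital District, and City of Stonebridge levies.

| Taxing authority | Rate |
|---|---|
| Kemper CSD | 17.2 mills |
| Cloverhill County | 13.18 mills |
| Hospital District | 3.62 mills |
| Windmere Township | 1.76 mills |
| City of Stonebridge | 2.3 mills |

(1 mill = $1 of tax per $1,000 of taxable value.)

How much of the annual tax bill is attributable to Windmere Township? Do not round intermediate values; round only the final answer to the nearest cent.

Assessed value = $1,065,200 × 0.407 = $433,536.4
Windmere Township taxable value = $433,536.4 (exemption does not apply)
Windmere Township levy = $433,536.4 × 0.00176 = $763.024064

$763.02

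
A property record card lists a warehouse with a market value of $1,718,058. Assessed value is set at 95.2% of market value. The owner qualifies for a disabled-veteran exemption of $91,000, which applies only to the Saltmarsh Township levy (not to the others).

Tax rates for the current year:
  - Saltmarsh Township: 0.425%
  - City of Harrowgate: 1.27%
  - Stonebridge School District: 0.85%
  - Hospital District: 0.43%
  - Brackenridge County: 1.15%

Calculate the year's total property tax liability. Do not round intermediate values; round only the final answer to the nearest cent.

$67,081.39

Assessed value = $1,718,058 × 0.952 = $1,635,591.216
Saltmarsh Township: ($1,635,591.216 − $91,000) × 0.00425 = $1,544,591.216 × 0.00425 = $6,564.512668
City of Harrowgate: $1,635,591.216 × 0.0127 = $20,772.0084432
Stonebridge School District: $1,635,591.216 × 0.0085 = $13,902.525336
Hospital District: $1,635,591.216 × 0.0043 = $7,033.0422288
Brackenridge County: $1,635,591.216 × 0.0115 = $18,809.298984
Total = $67,081.38766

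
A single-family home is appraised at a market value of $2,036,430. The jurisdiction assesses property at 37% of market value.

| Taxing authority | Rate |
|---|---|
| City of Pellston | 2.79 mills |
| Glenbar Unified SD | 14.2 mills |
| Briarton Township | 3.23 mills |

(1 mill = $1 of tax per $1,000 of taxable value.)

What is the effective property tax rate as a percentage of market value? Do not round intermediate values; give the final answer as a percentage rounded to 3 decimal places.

Assessed value = $2,036,430 × 0.37 = $753,479.1
City of Pellston: $753,479.1 × 0.00279 = $2,102.206689
Glenbar Unified SD: $753,479.1 × 0.0142 = $10,699.40322
Briarton Township: $753,479.1 × 0.00323 = $2,433.737493
Total tax = $15,235.347402
Effective rate = $15,235.347402 ÷ $2,036,430 = 0.748% of market value

0.748%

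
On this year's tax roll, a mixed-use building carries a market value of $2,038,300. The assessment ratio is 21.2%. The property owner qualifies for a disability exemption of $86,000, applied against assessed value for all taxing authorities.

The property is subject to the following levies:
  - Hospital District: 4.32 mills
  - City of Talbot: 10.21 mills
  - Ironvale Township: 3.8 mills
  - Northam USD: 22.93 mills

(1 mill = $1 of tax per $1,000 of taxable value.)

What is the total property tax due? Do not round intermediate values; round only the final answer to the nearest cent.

Assessed value = $2,038,300 × 0.212 = $432,119.6
Taxable value = $432,119.6 − $86,000 = $346,119.6
Hospital District: $346,119.6 × 0.00432 = $1,495.236672
City of Talbot: $346,119.6 × 0.01021 = $3,533.881116
Ironvale Township: $346,119.6 × 0.0038 = $1,315.25448
Northam USD: $346,119.6 × 0.02293 = $7,936.522428
Total = $1,495.236672 + $3,533.881116 + $1,315.25448 + $7,936.522428 = $14,280.894696

$14,280.89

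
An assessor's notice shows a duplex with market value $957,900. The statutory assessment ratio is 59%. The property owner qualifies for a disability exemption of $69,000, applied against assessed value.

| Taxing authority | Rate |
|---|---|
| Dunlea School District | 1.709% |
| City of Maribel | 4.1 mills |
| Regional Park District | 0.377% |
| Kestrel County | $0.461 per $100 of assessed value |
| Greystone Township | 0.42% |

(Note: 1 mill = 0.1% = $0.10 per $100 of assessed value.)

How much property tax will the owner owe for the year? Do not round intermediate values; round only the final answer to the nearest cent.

$16,755.36

Assessed value = $957,900 × 0.59 = $565,161
Taxable value = $565,161 − $69,000 = $496,161
Dunlea School District: $496,161 × 0.01709 = $8,479.39149
City of Maribel: $496,161 × 0.0041 = $2,034.2601
Regional Park District: $496,161 × 0.00377 = $1,870.52697
Kestrel County: $496,161 × 0.00461 = $2,287.30221
Greystone Township: $496,161 × 0.0042 = $2,083.8762
Total = $16,755.35697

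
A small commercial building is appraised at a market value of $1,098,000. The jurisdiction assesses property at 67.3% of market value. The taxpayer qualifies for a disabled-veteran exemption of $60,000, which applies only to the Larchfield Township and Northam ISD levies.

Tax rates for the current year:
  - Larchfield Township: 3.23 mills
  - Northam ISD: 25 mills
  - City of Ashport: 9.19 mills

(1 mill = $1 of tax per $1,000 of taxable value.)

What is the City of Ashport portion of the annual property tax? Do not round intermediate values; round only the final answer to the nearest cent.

$6,790.99

Assessed value = $1,098,000 × 0.673 = $738,954
City of Ashport taxable value = $738,954 (exemption does not apply)
City of Ashport levy = $738,954 × 0.00919 = $6,790.98726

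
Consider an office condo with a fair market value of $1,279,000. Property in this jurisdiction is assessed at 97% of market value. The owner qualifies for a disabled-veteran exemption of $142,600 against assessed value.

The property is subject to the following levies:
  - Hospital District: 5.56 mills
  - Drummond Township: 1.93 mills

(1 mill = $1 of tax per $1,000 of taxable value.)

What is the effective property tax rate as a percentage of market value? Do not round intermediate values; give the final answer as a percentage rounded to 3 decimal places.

Assessed value = $1,279,000 × 0.97 = $1,240,630
Taxable value = $1,240,630 − $142,600 = $1,098,030
Hospital District: $1,098,030 × 0.00556 = $6,105.0468
Drummond Township: $1,098,030 × 0.00193 = $2,119.1979
Total tax = $8,224.2447
Effective rate = $8,224.2447 ÷ $1,279,000 = 0.643% of market value

0.643%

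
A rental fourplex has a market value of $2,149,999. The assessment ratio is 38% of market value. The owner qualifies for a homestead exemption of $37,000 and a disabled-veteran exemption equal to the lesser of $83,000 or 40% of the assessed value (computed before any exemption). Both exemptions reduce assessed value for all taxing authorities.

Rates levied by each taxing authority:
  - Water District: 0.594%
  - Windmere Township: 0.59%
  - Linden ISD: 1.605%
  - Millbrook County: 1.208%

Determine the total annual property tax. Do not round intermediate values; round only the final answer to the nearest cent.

$27,859.07

Assessed value = $2,149,999 × 0.38 = $816,999.62
Disabled-veteran exemption = min($83,000, 40% × $816,999.62) = min($83,000, $326,799.848) = $83,000 (dollar cap binds)
Taxable value = $816,999.62 − $37,000 − $83,000 = $696,999.62
Water District: $696,999.62 × 0.00594 = $4,140.1777428
Windmere Township: $696,999.62 × 0.0059 = $4,112.297758
Linden ISD: $696,999.62 × 0.01605 = $11,186.843901
Millbrook County: $696,999.62 × 0.01208 = $8,419.7554096
Total = $27,859.0748114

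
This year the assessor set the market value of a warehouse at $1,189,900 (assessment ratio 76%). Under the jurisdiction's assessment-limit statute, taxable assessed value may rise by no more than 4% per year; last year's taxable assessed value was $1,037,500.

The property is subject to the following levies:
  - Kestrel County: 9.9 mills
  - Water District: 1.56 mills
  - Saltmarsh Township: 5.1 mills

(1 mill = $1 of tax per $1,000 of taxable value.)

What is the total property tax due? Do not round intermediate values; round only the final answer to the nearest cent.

$14,975.61

Uncapped assessed value = $1,189,900 × 0.76 = $904,324
Cap limit = $1,037,500 × 1.04 = $1,079,000
Taxable assessed value = min($904,324, $1,079,000) = $904,324 (cap does not bind)
Kestrel County: $904,324 × 0.0099 = $8,952.8076
Water District: $904,324 × 0.00156 = $1,410.74544
Saltmarsh Township: $904,324 × 0.0051 = $4,612.0524
Total = $14,975.60544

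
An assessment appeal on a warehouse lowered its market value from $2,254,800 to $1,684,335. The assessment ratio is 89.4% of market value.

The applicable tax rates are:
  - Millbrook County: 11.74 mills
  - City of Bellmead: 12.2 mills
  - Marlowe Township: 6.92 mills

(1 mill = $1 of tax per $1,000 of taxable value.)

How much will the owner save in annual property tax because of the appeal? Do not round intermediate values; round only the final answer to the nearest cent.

$15,738.47

Old assessed value = $2,254,800 × 0.894 = $2,015,791.2
New assessed value = $1,684,335 × 0.894 = $1,505,795.49
Combined rate = 0.01174 + 0.0122 + 0.00692 = 0.03086
Old tax = $2,015,791.2 × 0.03086 = $62,207.316432
New tax = $1,505,795.49 × 0.03086 = $46,468.8488214
Reduction = $62,207.316432 − $46,468.8488214 = $15,738.4676106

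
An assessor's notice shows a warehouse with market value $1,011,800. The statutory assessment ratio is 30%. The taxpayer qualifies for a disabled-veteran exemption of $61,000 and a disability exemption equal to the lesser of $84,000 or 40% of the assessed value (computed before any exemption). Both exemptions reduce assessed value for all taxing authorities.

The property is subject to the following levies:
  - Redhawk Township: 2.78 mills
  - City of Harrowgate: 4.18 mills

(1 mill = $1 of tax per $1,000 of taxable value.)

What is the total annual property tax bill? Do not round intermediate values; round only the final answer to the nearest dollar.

Assessed value = $1,011,800 × 0.3 = $303,540
Disability exemption = min($84,000, 40% × $303,540) = min($84,000, $121,416) = $84,000 (dollar cap binds)
Taxable value = $303,540 − $61,000 − $84,000 = $158,540
Redhawk Township: $158,540 × 0.00278 = $440.7412
City of Harrowgate: $158,540 × 0.00418 = $662.6972
Total = $1,103.4384

$1,103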